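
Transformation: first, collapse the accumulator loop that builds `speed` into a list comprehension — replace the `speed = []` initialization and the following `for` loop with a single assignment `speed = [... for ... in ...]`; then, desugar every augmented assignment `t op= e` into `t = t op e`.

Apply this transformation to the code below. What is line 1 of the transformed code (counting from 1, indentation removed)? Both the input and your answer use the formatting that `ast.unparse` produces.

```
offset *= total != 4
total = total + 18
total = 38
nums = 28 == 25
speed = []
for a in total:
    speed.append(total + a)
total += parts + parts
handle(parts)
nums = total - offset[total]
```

Transformed code:
offset = offset * (total != 4)
total = total + 18
total = 38
nums = 28 == 25
speed = [total + a for a in total]
total = total + (parts + parts)
handle(parts)
nums = total - offset[total]

offset = offset * (total != 4)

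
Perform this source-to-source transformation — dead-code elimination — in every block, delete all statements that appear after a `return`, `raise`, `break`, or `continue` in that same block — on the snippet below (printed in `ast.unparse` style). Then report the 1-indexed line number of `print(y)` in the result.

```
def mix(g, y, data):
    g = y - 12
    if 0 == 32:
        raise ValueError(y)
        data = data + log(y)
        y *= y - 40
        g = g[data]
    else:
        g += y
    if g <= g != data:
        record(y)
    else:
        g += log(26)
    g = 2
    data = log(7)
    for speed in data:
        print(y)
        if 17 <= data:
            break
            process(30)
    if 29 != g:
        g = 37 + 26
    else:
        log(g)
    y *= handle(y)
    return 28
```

14

Transformed code:
def mix(g, y, data):
    g = y - 12
    if 0 == 32:
        raise ValueError(y)
    else:
        g += y
    if g <= g != data:
        record(y)
    else:
        g += log(26)
    g = 2
    data = log(7)
    for speed in data:
        print(y)
        if 17 <= data:
            break
    if 29 != g:
        g = 37 + 26
    else:
        log(g)
    y *= handle(y)
    return 28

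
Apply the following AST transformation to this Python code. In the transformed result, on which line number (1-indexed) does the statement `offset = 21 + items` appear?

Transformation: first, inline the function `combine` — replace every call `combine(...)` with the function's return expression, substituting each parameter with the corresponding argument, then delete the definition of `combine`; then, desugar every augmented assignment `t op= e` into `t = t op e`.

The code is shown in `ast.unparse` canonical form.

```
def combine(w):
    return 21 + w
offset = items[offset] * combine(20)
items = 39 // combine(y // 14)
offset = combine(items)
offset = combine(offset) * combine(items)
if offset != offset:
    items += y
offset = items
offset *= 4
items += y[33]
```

3

Transformed code:
offset = items[offset] * (21 + 20)
items = 39 // (21 + y // 14)
offset = 21 + items
offset = (21 + offset) * (21 + items)
if offset != offset:
    items = items + y
offset = items
offset = offset * 4
items = items + y[33]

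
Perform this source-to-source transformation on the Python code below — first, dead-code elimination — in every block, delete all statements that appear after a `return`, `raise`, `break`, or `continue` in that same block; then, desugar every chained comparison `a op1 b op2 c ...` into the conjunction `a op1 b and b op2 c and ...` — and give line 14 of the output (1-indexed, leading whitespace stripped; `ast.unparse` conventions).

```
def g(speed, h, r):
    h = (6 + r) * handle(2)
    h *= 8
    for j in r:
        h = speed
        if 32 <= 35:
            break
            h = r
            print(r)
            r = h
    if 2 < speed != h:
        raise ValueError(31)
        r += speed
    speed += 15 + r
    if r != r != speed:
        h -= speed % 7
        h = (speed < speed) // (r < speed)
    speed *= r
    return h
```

speed *= r

Transformed code:
def g(speed, h, r):
    h = (6 + r) * handle(2)
    h *= 8
    for j in r:
        h = speed
        if 32 <= 35:
            break
    if 2 < speed and speed != h:
        raise ValueError(31)
    speed += 15 + r
    if r != r and r != speed:
        h -= speed % 7
        h = (speed < speed) // (r < speed)
    speed *= r
    return h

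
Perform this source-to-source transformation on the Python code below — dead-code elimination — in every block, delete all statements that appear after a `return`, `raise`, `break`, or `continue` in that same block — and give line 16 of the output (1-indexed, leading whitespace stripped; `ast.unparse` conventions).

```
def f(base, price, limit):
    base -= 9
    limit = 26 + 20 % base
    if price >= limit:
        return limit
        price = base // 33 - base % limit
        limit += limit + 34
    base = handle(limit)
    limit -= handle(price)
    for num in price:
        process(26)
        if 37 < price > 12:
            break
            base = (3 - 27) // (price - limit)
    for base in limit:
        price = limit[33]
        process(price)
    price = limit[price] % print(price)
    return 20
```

return 20

Transformed code:
def f(base, price, limit):
    base -= 9
    limit = 26 + 20 % base
    if price >= limit:
        return limit
    base = handle(limit)
    limit -= handle(price)
    for num in price:
        process(26)
        if 37 < price > 12:
            break
    for base in limit:
        price = limit[33]
        process(price)
    price = limit[price] % print(price)
    return 20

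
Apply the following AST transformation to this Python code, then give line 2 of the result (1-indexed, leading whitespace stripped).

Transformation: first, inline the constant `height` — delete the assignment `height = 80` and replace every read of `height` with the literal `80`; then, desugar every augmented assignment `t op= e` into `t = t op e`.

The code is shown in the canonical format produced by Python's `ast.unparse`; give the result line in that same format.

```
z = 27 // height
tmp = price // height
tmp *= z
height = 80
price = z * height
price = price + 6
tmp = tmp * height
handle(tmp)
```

tmp = price // 80

Transformed code:
z = 27 // 80
tmp = price // 80
tmp = tmp * z
price = z * 80
price = price + 6
tmp = tmp * 80
handle(tmp)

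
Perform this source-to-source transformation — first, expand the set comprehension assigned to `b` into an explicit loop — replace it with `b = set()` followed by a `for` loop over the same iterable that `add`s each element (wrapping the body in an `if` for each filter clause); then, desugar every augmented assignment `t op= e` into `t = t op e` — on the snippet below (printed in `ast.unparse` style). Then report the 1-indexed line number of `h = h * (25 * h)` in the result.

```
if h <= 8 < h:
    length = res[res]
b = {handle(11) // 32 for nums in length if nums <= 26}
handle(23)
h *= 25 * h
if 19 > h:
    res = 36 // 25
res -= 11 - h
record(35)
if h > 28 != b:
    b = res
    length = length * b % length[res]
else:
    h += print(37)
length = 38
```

8

Transformed code:
if h <= 8 < h:
    length = res[res]
b = set()
for nums in length:
    if nums <= 26:
        b.add(handle(11) // 32)
handle(23)
h = h * (25 * h)
if 19 > h:
    res = 36 // 25
res = res - (11 - h)
record(35)
if h > 28 != b:
    b = res
    length = length * b % length[res]
else:
    h = h + print(37)
length = 38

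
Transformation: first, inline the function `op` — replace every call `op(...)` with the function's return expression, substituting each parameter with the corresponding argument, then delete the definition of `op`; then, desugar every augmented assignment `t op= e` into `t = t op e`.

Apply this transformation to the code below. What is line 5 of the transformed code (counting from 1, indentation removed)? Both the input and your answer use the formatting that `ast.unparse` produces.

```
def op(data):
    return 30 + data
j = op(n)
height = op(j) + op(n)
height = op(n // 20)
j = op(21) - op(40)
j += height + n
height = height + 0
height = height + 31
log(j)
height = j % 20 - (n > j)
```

Transformed code:
j = 30 + n
height = 30 + j + (30 + n)
height = 30 + n // 20
j = 30 + 21 - (30 + 40)
j = j + (height + n)
height = height + 0
height = height + 31
log(j)
height = j % 20 - (n > j)

j = j + (height + n)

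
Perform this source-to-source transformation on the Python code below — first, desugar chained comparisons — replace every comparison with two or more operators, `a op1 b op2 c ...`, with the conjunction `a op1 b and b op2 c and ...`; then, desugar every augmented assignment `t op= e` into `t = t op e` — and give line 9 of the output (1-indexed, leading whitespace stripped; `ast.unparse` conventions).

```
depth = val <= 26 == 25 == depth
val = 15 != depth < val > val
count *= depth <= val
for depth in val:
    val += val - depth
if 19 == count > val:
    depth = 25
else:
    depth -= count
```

depth = depth - count

Transformed code:
depth = val <= 26 and 26 == 25 and (25 == depth)
val = 15 != depth and depth < val and (val > val)
count = count * (depth <= val)
for depth in val:
    val = val + (val - depth)
if 19 == count and count > val:
    depth = 25
else:
    depth = depth - count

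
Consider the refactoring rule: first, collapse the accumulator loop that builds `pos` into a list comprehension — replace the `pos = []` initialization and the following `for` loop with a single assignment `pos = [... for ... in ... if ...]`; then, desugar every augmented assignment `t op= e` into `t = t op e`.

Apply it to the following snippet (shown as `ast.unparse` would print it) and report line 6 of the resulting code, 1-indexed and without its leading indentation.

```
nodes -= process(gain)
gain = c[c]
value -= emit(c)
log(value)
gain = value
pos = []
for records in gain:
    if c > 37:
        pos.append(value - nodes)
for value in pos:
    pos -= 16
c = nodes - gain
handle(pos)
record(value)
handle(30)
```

pos = [value - nodes for records in gain if c > 37]

Transformed code:
nodes = nodes - process(gain)
gain = c[c]
value = value - emit(c)
log(value)
gain = value
pos = [value - nodes for records in gain if c > 37]
for value in pos:
    pos = pos - 16
c = nodes - gain
handle(pos)
record(value)
handle(30)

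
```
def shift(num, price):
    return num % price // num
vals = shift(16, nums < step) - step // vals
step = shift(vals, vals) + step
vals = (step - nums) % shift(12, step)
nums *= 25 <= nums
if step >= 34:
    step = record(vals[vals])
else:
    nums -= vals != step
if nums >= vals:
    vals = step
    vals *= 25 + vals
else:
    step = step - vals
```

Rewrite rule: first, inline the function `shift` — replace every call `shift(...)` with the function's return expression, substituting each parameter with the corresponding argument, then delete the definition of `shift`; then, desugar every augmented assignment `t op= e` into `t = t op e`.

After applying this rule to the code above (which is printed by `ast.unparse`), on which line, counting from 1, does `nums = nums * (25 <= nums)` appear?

4

Transformed code:
vals = 16 % (nums < step) // 16 - step // vals
step = vals % vals // vals + step
vals = (step - nums) % (12 % step // 12)
nums = nums * (25 <= nums)
if step >= 34:
    step = record(vals[vals])
else:
    nums = nums - (vals != step)
if nums >= vals:
    vals = step
    vals = vals * (25 + vals)
else:
    step = step - vals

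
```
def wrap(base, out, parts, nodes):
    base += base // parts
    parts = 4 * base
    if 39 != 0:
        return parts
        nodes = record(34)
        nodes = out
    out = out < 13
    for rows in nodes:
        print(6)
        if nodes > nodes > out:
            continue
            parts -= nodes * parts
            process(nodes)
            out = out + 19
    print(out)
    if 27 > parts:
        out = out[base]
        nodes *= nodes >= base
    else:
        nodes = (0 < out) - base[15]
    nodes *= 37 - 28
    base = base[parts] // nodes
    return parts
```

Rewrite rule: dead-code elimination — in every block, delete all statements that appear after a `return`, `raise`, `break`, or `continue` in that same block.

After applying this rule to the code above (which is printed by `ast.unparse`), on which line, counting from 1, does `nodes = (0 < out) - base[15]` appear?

16

Transformed code:
def wrap(base, out, parts, nodes):
    base += base // parts
    parts = 4 * base
    if 39 != 0:
        return parts
    out = out < 13
    for rows in nodes:
        print(6)
        if nodes > nodes > out:
            continue
    print(out)
    if 27 > parts:
        out = out[base]
        nodes *= nodes >= base
    else:
        nodes = (0 < out) - base[15]
    nodes *= 37 - 28
    base = base[parts] // nodes
    return parts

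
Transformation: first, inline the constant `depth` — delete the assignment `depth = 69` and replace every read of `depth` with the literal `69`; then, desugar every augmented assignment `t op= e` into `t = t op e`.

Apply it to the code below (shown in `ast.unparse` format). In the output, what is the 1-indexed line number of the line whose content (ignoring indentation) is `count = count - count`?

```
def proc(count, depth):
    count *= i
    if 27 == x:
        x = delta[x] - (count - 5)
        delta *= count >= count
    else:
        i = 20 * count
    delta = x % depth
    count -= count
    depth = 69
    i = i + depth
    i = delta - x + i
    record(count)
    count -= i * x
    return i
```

9

Transformed code:
def proc(count, depth):
    count = count * i
    if 27 == x:
        x = delta[x] - (count - 5)
        delta = delta * (count >= count)
    else:
        i = 20 * count
    delta = x % 69
    count = count - count
    i = i + 69
    i = delta - x + i
    record(count)
    count = count - i * x
    return i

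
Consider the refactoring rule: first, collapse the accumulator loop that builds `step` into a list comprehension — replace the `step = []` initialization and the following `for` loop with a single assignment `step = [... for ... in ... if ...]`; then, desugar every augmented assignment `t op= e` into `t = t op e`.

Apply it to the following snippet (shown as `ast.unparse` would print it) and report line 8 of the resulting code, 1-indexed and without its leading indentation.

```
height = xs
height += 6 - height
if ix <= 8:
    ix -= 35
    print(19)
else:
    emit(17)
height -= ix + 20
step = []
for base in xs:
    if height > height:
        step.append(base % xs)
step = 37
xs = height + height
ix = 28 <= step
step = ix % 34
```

height = height - (ix + 20)

Transformed code:
height = xs
height = height + (6 - height)
if ix <= 8:
    ix = ix - 35
    print(19)
else:
    emit(17)
height = height - (ix + 20)
step = [base % xs for base in xs if height > height]
step = 37
xs = height + height
ix = 28 <= step
step = ix % 34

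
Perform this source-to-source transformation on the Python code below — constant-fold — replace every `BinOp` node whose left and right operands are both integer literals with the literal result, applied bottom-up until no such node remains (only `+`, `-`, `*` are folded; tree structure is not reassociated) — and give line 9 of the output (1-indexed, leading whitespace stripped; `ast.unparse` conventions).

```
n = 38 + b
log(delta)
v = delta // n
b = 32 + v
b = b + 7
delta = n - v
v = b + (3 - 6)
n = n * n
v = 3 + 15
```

v = 18

Transformed code:
n = 38 + b
log(delta)
v = delta // n
b = 32 + v
b = b + 7
delta = n - v
v = b + -3
n = n * n
v = 18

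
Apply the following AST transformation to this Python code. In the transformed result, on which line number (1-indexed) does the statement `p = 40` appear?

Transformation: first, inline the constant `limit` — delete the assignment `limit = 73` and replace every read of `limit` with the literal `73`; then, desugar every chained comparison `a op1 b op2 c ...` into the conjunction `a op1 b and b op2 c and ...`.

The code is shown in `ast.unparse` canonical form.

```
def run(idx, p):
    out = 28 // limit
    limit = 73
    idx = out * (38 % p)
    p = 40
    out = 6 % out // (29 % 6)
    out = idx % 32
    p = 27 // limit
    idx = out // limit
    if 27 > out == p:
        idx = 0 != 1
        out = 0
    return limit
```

Transformed code:
def run(idx, p):
    out = 28 // 73
    idx = out * (38 % p)
    p = 40
    out = 6 % out // (29 % 6)
    out = idx % 32
    p = 27 // 73
    idx = out // 73
    if 27 > out and out == p:
        idx = 0 != 1
        out = 0
    return 73

4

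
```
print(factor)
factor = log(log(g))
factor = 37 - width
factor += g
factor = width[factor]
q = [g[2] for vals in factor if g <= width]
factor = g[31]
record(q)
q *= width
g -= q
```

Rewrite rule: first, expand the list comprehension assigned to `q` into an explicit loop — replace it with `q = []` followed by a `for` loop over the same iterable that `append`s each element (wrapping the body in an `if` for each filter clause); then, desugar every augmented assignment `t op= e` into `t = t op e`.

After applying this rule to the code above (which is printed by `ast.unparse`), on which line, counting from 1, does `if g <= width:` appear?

8

Transformed code:
print(factor)
factor = log(log(g))
factor = 37 - width
factor = factor + g
factor = width[factor]
q = []
for vals in factor:
    if g <= width:
        q.append(g[2])
factor = g[31]
record(q)
q = q * width
g = g - q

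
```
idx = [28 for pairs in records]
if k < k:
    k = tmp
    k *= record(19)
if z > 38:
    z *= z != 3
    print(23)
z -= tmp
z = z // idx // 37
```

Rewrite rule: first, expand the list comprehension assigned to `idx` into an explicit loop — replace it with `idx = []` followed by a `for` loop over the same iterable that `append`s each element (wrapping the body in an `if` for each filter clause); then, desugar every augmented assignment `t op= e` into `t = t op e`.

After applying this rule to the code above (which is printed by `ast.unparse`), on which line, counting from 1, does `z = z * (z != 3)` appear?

8

Transformed code:
idx = []
for pairs in records:
    idx.append(28)
if k < k:
    k = tmp
    k = k * record(19)
if z > 38:
    z = z * (z != 3)
    print(23)
z = z - tmp
z = z // idx // 37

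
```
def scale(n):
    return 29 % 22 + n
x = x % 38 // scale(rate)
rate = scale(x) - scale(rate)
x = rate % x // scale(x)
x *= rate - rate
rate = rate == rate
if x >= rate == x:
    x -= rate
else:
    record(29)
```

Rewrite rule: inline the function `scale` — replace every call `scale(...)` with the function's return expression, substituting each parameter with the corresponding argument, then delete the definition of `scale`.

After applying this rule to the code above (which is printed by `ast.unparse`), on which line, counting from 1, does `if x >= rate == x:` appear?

6

Transformed code:
x = x % 38 // (29 % 22 + rate)
rate = 29 % 22 + x - (29 % 22 + rate)
x = rate % x // (29 % 22 + x)
x *= rate - rate
rate = rate == rate
if x >= rate == x:
    x -= rate
else:
    record(29)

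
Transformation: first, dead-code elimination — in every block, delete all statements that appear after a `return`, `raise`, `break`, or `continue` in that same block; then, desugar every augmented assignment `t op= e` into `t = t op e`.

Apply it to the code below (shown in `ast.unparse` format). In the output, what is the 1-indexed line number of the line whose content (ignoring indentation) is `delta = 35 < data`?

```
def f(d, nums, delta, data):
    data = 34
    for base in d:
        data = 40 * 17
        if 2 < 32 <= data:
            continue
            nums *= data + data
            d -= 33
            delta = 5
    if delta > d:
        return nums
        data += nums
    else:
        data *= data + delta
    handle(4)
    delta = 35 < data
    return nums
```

12

Transformed code:
def f(d, nums, delta, data):
    data = 34
    for base in d:
        data = 40 * 17
        if 2 < 32 <= data:
            continue
    if delta > d:
        return nums
    else:
        data = data * (data + delta)
    handle(4)
    delta = 35 < data
    return nums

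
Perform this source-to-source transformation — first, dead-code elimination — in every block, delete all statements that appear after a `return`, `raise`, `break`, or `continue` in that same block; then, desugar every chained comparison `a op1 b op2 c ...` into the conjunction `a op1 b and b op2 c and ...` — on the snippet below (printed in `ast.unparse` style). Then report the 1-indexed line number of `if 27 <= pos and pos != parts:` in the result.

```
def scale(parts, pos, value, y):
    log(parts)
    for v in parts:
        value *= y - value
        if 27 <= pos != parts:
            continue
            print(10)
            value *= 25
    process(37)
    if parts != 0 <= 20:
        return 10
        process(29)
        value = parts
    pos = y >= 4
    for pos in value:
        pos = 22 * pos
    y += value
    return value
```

5

Transformed code:
def scale(parts, pos, value, y):
    log(parts)
    for v in parts:
        value *= y - value
        if 27 <= pos and pos != parts:
            continue
    process(37)
    if parts != 0 and 0 <= 20:
        return 10
    pos = y >= 4
    for pos in value:
        pos = 22 * pos
    y += value
    return value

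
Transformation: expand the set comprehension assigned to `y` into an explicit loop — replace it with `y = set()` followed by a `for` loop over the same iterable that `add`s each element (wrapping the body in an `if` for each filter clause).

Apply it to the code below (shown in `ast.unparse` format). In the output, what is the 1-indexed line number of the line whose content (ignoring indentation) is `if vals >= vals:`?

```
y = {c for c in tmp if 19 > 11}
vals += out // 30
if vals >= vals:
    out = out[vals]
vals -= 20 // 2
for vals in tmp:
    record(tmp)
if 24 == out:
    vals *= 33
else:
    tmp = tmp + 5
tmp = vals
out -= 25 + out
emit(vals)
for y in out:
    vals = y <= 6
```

Transformed code:
y = set()
for c in tmp:
    if 19 > 11:
        y.add(c)
vals += out // 30
if vals >= vals:
    out = out[vals]
vals -= 20 // 2
for vals in tmp:
    record(tmp)
if 24 == out:
    vals *= 33
else:
    tmp = tmp + 5
tmp = vals
out -= 25 + out
emit(vals)
for y in out:
    vals = y <= 6

6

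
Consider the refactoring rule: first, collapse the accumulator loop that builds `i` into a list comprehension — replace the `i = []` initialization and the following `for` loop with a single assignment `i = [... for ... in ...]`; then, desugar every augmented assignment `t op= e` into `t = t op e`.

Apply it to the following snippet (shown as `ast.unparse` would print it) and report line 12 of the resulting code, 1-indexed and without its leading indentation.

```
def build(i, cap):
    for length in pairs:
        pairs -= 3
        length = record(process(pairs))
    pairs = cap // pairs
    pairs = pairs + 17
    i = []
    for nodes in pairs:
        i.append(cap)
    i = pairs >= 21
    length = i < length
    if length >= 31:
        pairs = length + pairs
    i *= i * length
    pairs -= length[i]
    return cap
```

Transformed code:
def build(i, cap):
    for length in pairs:
        pairs = pairs - 3
        length = record(process(pairs))
    pairs = cap // pairs
    pairs = pairs + 17
    i = [cap for nodes in pairs]
    i = pairs >= 21
    length = i < length
    if length >= 31:
        pairs = length + pairs
    i = i * (i * length)
    pairs = pairs - length[i]
    return cap

i = i * (i * length)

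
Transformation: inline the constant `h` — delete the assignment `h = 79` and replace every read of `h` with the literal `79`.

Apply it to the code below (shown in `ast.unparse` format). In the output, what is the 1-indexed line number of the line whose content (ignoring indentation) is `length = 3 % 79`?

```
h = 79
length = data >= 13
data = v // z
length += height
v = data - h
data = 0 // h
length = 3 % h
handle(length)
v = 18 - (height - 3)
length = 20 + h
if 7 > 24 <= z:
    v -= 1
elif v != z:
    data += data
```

6

Transformed code:
length = data >= 13
data = v // z
length += height
v = data - 79
data = 0 // 79
length = 3 % 79
handle(length)
v = 18 - (height - 3)
length = 20 + 79
if 7 > 24 <= z:
    v -= 1
elif v != z:
    data += data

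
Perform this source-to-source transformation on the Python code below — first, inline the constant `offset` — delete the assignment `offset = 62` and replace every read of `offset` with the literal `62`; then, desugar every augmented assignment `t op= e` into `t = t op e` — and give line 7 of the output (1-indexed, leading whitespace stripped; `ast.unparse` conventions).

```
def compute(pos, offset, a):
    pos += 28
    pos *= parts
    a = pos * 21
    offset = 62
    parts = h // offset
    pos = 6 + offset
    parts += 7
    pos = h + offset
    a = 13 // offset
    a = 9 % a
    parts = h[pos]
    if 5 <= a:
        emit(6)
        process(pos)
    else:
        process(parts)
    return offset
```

parts = parts + 7

Transformed code:
def compute(pos, offset, a):
    pos = pos + 28
    pos = pos * parts
    a = pos * 21
    parts = h // 62
    pos = 6 + 62
    parts = parts + 7
    pos = h + 62
    a = 13 // 62
    a = 9 % a
    parts = h[pos]
    if 5 <= a:
        emit(6)
        process(pos)
    else:
        process(parts)
    return 62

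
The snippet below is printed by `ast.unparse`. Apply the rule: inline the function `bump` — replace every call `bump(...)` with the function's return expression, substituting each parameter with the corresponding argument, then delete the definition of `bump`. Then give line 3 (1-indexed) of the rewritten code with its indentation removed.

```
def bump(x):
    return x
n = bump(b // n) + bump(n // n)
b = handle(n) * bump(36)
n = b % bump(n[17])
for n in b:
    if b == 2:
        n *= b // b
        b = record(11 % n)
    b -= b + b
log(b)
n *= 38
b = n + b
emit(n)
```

Transformed code:
n = b // n + n // n
b = handle(n) * 36
n = b % n[17]
for n in b:
    if b == 2:
        n *= b // b
        b = record(11 % n)
    b -= b + b
log(b)
n *= 38
b = n + b
emit(n)

n = b % n[17]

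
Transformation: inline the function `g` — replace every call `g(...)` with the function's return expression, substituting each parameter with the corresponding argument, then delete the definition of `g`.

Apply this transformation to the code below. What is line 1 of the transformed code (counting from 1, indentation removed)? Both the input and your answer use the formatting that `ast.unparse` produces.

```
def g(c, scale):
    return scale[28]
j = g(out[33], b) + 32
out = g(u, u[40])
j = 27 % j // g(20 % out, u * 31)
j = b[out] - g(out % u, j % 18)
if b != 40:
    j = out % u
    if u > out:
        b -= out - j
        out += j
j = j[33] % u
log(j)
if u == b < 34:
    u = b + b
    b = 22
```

j = b[28] + 32

Transformed code:
j = b[28] + 32
out = u[40][28]
j = 27 % j // (u * 31)[28]
j = b[out] - (j % 18)[28]
if b != 40:
    j = out % u
    if u > out:
        b -= out - j
        out += j
j = j[33] % u
log(j)
if u == b < 34:
    u = b + b
    b = 22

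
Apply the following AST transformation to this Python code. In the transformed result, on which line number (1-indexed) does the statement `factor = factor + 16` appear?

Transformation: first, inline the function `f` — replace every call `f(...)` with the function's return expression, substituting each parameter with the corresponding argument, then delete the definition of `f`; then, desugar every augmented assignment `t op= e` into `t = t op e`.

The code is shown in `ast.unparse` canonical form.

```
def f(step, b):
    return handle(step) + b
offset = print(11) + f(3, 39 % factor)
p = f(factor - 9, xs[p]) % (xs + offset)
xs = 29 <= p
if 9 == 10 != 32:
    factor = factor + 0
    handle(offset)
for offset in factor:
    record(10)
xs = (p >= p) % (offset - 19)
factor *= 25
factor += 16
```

Transformed code:
offset = print(11) + (handle(3) + 39 % factor)
p = (handle(factor - 9) + xs[p]) % (xs + offset)
xs = 29 <= p
if 9 == 10 != 32:
    factor = factor + 0
    handle(offset)
for offset in factor:
    record(10)
xs = (p >= p) % (offset - 19)
factor = factor * 25
factor = factor + 16

11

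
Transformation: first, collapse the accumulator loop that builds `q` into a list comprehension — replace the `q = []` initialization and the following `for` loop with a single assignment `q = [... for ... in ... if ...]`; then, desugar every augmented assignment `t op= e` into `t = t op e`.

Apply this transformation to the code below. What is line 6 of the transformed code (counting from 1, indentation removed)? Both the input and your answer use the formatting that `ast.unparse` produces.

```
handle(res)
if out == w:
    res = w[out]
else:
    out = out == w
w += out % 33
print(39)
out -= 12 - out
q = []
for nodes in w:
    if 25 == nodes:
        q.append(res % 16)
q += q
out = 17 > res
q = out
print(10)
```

w = w + out % 33

Transformed code:
handle(res)
if out == w:
    res = w[out]
else:
    out = out == w
w = w + out % 33
print(39)
out = out - (12 - out)
q = [res % 16 for nodes in w if 25 == nodes]
q = q + q
out = 17 > res
q = out
print(10)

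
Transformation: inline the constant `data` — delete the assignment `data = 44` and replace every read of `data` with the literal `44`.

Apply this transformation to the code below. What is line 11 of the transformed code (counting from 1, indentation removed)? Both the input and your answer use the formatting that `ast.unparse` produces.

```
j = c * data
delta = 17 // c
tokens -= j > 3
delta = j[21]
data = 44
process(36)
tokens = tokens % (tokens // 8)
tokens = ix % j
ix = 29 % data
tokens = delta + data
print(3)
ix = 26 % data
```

ix = 26 % 44

Transformed code:
j = c * 44
delta = 17 // c
tokens -= j > 3
delta = j[21]
process(36)
tokens = tokens % (tokens // 8)
tokens = ix % j
ix = 29 % 44
tokens = delta + 44
print(3)
ix = 26 % 44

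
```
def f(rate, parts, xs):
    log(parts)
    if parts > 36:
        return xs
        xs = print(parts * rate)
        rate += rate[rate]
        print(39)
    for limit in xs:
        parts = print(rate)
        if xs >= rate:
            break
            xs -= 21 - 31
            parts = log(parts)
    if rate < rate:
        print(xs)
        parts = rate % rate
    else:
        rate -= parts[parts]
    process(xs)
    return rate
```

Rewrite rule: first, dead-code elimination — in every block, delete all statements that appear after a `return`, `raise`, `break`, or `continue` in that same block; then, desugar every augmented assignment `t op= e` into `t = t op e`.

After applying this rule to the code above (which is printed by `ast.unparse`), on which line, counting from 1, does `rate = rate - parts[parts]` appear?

Transformed code:
def f(rate, parts, xs):
    log(parts)
    if parts > 36:
        return xs
    for limit in xs:
        parts = print(rate)
        if xs >= rate:
            break
    if rate < rate:
        print(xs)
        parts = rate % rate
    else:
        rate = rate - parts[parts]
    process(xs)
    return rate

13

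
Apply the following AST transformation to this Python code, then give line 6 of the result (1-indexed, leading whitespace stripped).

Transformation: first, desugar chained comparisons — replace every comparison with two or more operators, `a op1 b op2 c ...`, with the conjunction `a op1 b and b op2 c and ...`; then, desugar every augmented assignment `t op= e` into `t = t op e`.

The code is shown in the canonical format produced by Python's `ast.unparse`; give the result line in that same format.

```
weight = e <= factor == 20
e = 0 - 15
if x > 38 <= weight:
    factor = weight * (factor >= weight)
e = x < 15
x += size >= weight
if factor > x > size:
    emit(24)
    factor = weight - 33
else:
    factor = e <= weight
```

x = x + (size >= weight)

Transformed code:
weight = e <= factor and factor == 20
e = 0 - 15
if x > 38 and 38 <= weight:
    factor = weight * (factor >= weight)
e = x < 15
x = x + (size >= weight)
if factor > x and x > size:
    emit(24)
    factor = weight - 33
else:
    factor = e <= weight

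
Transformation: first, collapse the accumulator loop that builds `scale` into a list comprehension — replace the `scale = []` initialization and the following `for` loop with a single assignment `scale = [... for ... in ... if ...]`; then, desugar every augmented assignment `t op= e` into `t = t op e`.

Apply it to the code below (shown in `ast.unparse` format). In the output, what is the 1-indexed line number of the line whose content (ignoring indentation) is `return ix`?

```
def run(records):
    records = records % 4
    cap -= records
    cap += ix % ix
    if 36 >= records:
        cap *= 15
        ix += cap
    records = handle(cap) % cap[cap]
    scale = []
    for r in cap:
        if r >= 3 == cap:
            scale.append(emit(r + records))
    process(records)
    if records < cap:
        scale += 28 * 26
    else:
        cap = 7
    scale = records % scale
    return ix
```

Transformed code:
def run(records):
    records = records % 4
    cap = cap - records
    cap = cap + ix % ix
    if 36 >= records:
        cap = cap * 15
        ix = ix + cap
    records = handle(cap) % cap[cap]
    scale = [emit(r + records) for r in cap if r >= 3 == cap]
    process(records)
    if records < cap:
        scale = scale + 28 * 26
    else:
        cap = 7
    scale = records % scale
    return ix

16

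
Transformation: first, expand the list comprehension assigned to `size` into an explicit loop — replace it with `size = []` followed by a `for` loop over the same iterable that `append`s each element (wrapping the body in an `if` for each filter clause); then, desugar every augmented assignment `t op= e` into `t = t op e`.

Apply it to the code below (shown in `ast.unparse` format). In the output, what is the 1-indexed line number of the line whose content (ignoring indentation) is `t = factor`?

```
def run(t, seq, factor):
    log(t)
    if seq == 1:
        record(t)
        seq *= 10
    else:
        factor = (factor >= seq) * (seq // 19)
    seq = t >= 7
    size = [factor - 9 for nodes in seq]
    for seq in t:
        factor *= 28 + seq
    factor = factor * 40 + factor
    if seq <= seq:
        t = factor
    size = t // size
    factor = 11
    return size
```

Transformed code:
def run(t, seq, factor):
    log(t)
    if seq == 1:
        record(t)
        seq = seq * 10
    else:
        factor = (factor >= seq) * (seq // 19)
    seq = t >= 7
    size = []
    for nodes in seq:
        size.append(factor - 9)
    for seq in t:
        factor = factor * (28 + seq)
    factor = factor * 40 + factor
    if seq <= seq:
        t = factor
    size = t // size
    factor = 11
    return size

16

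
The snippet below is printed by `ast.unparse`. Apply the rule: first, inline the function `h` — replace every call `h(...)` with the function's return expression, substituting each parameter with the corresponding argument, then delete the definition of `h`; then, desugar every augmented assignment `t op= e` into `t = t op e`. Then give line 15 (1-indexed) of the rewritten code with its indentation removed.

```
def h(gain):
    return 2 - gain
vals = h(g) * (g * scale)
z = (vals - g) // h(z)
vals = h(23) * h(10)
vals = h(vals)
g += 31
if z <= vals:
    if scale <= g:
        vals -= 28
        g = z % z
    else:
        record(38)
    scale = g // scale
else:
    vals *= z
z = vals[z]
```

Transformed code:
vals = (2 - g) * (g * scale)
z = (vals - g) // (2 - z)
vals = (2 - 23) * (2 - 10)
vals = 2 - vals
g = g + 31
if z <= vals:
    if scale <= g:
        vals = vals - 28
        g = z % z
    else:
        record(38)
    scale = g // scale
else:
    vals = vals * z
z = vals[z]

z = vals[z]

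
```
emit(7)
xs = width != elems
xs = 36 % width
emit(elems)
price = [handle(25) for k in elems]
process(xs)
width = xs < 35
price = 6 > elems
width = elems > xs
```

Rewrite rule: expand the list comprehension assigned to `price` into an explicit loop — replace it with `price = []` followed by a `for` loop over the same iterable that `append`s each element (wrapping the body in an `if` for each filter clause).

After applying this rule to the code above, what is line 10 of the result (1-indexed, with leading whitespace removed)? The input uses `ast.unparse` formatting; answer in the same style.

price = 6 > elems

Transformed code:
emit(7)
xs = width != elems
xs = 36 % width
emit(elems)
price = []
for k in elems:
    price.append(handle(25))
process(xs)
width = xs < 35
price = 6 > elems
width = elems > xs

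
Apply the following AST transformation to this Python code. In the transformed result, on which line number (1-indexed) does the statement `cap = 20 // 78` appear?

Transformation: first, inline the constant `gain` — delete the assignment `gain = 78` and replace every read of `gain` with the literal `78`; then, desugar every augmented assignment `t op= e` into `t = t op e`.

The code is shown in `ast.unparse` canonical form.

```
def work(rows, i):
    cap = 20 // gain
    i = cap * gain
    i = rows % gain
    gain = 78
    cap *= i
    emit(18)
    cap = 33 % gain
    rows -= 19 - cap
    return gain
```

Transformed code:
def work(rows, i):
    cap = 20 // 78
    i = cap * 78
    i = rows % 78
    cap = cap * i
    emit(18)
    cap = 33 % 78
    rows = rows - (19 - cap)
    return 78

2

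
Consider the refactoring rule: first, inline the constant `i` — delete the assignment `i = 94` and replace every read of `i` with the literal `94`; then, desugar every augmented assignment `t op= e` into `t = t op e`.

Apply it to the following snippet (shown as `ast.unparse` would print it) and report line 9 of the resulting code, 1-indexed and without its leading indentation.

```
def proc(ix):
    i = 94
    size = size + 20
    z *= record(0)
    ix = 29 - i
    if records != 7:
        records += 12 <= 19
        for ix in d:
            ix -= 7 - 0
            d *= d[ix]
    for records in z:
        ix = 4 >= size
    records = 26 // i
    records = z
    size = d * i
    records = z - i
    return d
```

d = d * d[ix]

Transformed code:
def proc(ix):
    size = size + 20
    z = z * record(0)
    ix = 29 - 94
    if records != 7:
        records = records + (12 <= 19)
        for ix in d:
            ix = ix - (7 - 0)
            d = d * d[ix]
    for records in z:
        ix = 4 >= size
    records = 26 // 94
    records = z
    size = d * 94
    records = z - 94
    return d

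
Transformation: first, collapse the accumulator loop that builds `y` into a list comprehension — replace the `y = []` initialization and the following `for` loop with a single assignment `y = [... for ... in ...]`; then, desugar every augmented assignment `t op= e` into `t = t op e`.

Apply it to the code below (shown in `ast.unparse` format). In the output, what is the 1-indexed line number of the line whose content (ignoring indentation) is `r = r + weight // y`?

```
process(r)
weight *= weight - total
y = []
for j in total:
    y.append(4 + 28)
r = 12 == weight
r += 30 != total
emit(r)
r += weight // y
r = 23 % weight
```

Transformed code:
process(r)
weight = weight * (weight - total)
y = [4 + 28 for j in total]
r = 12 == weight
r = r + (30 != total)
emit(r)
r = r + weight // y
r = 23 % weight

7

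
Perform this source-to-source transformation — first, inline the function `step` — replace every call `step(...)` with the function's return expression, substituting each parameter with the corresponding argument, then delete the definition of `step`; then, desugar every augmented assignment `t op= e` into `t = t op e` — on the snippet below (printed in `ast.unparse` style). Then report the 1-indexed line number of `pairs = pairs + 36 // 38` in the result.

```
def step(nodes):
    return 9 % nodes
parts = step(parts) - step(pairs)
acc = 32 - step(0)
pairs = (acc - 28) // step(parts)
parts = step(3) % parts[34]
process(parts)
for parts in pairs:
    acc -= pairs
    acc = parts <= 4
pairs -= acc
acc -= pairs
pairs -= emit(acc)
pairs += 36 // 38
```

Transformed code:
parts = 9 % parts - 9 % pairs
acc = 32 - 9 % 0
pairs = (acc - 28) // (9 % parts)
parts = 9 % 3 % parts[34]
process(parts)
for parts in pairs:
    acc = acc - pairs
    acc = parts <= 4
pairs = pairs - acc
acc = acc - pairs
pairs = pairs - emit(acc)
pairs = pairs + 36 // 38

12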